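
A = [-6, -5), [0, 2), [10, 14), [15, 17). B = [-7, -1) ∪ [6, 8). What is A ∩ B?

[-6, -5)

[-6, -5) overlaps B on [-6, -5).
[0, 2) falls entirely outside B.
[10, 14) falls entirely outside B.
[15, 17) falls entirely outside B.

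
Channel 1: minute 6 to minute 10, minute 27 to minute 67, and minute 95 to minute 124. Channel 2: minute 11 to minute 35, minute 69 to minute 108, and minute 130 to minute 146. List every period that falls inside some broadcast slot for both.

minute 27 to minute 35, minute 95 to minute 108

minute 6 to minute 10 meets no B interval.
minute 27 to minute 67 ∩ B → minute 27 to minute 35.
minute 95 to minute 124 ∩ B → minute 95 to minute 108.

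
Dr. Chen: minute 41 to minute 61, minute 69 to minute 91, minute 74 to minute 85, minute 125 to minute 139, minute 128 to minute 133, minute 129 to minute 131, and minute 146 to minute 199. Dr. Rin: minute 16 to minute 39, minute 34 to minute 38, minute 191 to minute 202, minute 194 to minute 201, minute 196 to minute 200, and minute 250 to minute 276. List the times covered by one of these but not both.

minute 16 to minute 39, minute 41 to minute 61, minute 69 to minute 91, minute 125 to minute 139, minute 146 to minute 191, minute 199 to minute 202, minute 250 to minute 276

Merge the first list: minute 41 to minute 61, minute 69 to minute 91, minute 125 to minute 139, minute 146 to minute 199.
Merge the second list: minute 16 to minute 39, minute 191 to minute 202, minute 250 to minute 276.
A but not B: minute 41 to minute 61, minute 69 to minute 91, minute 125 to minute 139, minute 146 to minute 191.
B but not A: minute 16 to minute 39, minute 199 to minute 202, minute 250 to minute 276.
Combining gives A △ B.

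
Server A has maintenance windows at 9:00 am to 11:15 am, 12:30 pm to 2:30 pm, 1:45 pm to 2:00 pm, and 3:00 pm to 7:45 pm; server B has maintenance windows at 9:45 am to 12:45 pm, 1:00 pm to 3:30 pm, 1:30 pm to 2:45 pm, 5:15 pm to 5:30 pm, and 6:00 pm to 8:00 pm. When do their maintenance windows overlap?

9:45 am–11:15 am, 12:30 pm–12:45 pm, 1:00 pm–2:30 pm, 3:00 pm–3:30 pm, 5:15 pm–5:30 pm, 6:00 pm–7:45 pm

First set merges to 9:00 am–11:15 am, 12:30 pm–2:30 pm, 3:00 pm–7:45 pm.
Second set merges to 9:45 am–12:45 pm, 1:00 pm–3:30 pm, 5:15 pm–5:30 pm, 6:00 pm–8:00 pm.
9:00 am–11:15 am ∩ B → 9:45 am–11:15 am.
12:30 pm–2:30 pm ∩ B → 12:30 pm–12:45 pm, 1:00 pm–2:30 pm.
3:00 pm–7:45 pm ∩ B → 3:00 pm–3:30 pm, 5:15 pm–5:30 pm, 6:00 pm–7:45 pm.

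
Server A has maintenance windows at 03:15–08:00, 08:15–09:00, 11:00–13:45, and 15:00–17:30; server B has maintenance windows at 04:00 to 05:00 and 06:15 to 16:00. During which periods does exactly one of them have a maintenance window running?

03:15–04:00, 05:00–06:15, 08:00–08:15, 09:00–11:00, 13:45–15:00, 16:00–17:30

A but not B: 03:15–04:00, 05:00–06:15, 16:00–17:30.
B but not A: 08:00–08:15, 09:00–11:00, 13:45–15:00.
Combining gives A △ B.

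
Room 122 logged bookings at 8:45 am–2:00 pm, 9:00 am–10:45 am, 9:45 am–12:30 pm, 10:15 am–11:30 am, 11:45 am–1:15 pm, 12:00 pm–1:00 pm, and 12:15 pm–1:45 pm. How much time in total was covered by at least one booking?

Merged: 8:45 am–2:00 pm.
Length: 5 h 15 min.

5 h 15 min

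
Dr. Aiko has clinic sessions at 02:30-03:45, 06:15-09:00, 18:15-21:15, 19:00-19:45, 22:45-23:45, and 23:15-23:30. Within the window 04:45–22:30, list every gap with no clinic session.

The merged coverage is 02:30–03:45, 06:15–09:00, 18:15–21:15, 22:45–23:45.
Uncovered inside 04:45–22:30: 04:45–06:15, 09:00–18:15, 21:15–22:30.

04:45–06:15, 09:00–18:15, 21:15–22:30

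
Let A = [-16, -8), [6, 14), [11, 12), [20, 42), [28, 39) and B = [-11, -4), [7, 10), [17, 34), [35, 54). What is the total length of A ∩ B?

Merge the first list: [-16, -8), [6, 14), [20, 42).
A ∩ B = [-11, -8), [7, 10), [20, 34), [35, 42).
Total: 3 + 3 + 14 + 7 = 27.

27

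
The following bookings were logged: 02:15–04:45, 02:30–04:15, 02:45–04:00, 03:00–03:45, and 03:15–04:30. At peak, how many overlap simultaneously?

5

At 03:15, 5 of the intervals are simultaneously active.
No point has more.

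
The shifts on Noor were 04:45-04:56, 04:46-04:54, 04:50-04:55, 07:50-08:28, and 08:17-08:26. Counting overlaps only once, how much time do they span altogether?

Merged: 04:45–04:56, 07:50–08:28.
Lengths: 11 min + 38 min = 49 min.

49 min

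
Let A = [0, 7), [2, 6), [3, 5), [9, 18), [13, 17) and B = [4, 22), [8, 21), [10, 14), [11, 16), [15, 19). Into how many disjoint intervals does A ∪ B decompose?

A, merged: [0, 7), [9, 18).
B, merged: [4, 22).
A ∪ B = [0, 22).
That is 1 disjoint piece.

1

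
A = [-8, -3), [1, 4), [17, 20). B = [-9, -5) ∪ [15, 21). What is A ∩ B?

[-8, -3) meets the second set on [-8, -5).
[1, 4): no overlap with the second set.
[17, 20) meets the second set on [17, 20).

[-8, -5) ∪ [17, 20)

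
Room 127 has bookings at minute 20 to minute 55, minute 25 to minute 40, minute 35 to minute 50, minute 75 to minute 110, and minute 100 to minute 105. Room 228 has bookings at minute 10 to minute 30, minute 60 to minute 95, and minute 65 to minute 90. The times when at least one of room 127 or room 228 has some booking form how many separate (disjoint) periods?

First set merges to minute 20 to minute 55, minute 75 to minute 110.
Second set merges to minute 10 to minute 30, minute 60 to minute 95.
A ∪ B = minute 10 to minute 55, minute 60 to minute 110.
That is 2 disjoint pieces.

2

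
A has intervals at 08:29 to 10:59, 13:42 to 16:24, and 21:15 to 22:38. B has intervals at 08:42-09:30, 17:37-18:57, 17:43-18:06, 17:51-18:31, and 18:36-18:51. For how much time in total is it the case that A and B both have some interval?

Merge the second list: 08:42-09:30, 17:37-18:57.
A ∩ B = 08:42-09:30.
Total: 48 min.

48 min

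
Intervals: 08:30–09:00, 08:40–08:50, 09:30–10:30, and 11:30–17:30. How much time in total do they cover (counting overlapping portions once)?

Merged: 08:30–09:00, 09:30–10:30, 11:30–17:30.
Lengths: 30 min + 1 h + 6 h = 7 h 30 min.

7 h 30 min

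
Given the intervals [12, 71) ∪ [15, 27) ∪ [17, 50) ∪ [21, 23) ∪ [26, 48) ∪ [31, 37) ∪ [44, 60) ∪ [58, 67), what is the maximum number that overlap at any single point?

Sweep endpoints in order; track running count of active intervals.
Peak of 4 reached at 21.

4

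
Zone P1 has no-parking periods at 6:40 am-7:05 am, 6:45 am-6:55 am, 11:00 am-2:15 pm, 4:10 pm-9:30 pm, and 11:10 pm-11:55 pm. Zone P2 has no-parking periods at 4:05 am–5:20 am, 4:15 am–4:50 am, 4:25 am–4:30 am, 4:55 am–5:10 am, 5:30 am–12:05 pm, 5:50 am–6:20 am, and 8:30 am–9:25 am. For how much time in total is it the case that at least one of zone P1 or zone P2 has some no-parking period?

16 h 5 min

A, merged: 6:40 am-7:05 am, 11:00 am-2:15 pm, 4:10 pm-9:30 pm, 11:10 pm-11:55 pm.
B, merged: 4:05 am-5:20 am, 5:30 am-12:05 pm.
A ∪ B = 4:05 am-5:20 am, 5:30 am-2:15 pm, 4:10 pm-9:30 pm, 11:10 pm-11:55 pm.
Total: 1 h 15 min + 8 h 45 min + 5 h 20 min + 45 min = 16 h 5 min.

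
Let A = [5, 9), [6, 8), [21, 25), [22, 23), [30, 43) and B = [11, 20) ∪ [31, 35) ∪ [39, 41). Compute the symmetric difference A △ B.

[5, 9) ∪ [11, 20) ∪ [21, 25) ∪ [30, 31) ∪ [35, 39) ∪ [41, 43)

First set merges to [5, 9), [21, 25), [30, 43).
A \ B = [5, 9), [21, 25), [30, 31), [35, 39), [41, 43).
B \ A = [11, 20).
Union of the two gives the symmetric difference.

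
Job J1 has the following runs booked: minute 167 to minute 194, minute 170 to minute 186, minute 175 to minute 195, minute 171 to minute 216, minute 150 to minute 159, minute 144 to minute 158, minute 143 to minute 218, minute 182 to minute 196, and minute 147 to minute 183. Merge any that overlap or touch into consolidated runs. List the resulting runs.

Sort by start: minute 143 to minute 218, minute 144 to minute 158, minute 147 to minute 183, minute 150 to minute 159, minute 167 to minute 194, minute 170 to minute 186, minute 171 to minute 216, minute 175 to minute 195, minute 182 to minute 196.
minute 144 to minute 158 overlaps/touches minute 143 to minute 218 → extend to minute 143 to minute 218.
minute 147 to minute 183 overlaps/touches minute 143 to minute 218 → extend to minute 143 to minute 218.
minute 150 to minute 159 overlaps/touches minute 143 to minute 218 → extend to minute 143 to minute 218.
minute 167 to minute 194 overlaps/touches minute 143 to minute 218 → extend to minute 143 to minute 218.
minute 170 to minute 186 overlaps/touches minute 143 to minute 218 → extend to minute 143 to minute 218.
minute 171 to minute 216 overlaps/touches minute 143 to minute 218 → extend to minute 143 to minute 218.
minute 175 to minute 195 overlaps/touches minute 143 to minute 218 → extend to minute 143 to minute 218.
minute 182 to minute 196 overlaps/touches minute 143 to minute 218 → extend to minute 143 to minute 218.

minute 143 to minute 218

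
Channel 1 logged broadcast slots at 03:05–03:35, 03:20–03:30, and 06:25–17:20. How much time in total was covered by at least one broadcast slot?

11 h 25 min

Merged: 03:05-03:35, 06:25-17:20.
Lengths: 30 min + 10 h 55 min = 11 h 25 min.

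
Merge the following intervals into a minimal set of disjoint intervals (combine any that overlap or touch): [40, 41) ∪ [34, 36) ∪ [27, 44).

[27, 44)

Sort by start: [27, 44), [34, 36), [40, 41).
[34, 36) overlaps/touches [27, 44) → extend to [27, 44).
[40, 41) overlaps/touches [27, 44) → extend to [27, 44).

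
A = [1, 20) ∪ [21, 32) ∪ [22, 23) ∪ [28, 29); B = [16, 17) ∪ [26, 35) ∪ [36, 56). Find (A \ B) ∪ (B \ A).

[1, 16) ∪ [17, 20) ∪ [21, 26) ∪ [32, 35) ∪ [36, 56)

First set merges to [1, 20), [21, 32).
A but not B: [1, 16), [17, 20), [21, 26).
B but not A: [32, 35), [36, 56).
Combining gives A △ B.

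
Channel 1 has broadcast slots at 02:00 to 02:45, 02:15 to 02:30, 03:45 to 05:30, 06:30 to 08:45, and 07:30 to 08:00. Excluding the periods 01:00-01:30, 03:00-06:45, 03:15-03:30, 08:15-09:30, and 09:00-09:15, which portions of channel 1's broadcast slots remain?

02:00–02:45, 06:45–08:15

A, merged: 02:00–02:45, 03:45–05:30, 06:30–08:45.
B, merged: 01:00–01:30, 03:00–06:45, 08:15–09:30.
02:00–02:45: nothing removed.
03:45–05:30: entirely removed.
06:30–08:45 \ B = 06:45–08:15.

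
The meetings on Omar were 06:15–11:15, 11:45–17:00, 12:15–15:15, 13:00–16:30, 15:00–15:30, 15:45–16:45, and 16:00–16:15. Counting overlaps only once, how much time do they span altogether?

10 h 15 min

Merged: 06:15–11:15, 11:45–17:00.
Lengths: 5 h + 5 h 15 min = 10 h 15 min.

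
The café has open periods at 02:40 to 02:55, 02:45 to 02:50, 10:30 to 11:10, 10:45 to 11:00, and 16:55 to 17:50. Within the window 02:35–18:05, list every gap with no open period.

02:35–02:40, 02:55–10:30, 11:10–16:55, 17:50–18:05

After merging, the occupied span is 02:40–02:55, 10:30–11:10, 16:55–17:50.
Uncovered inside 02:35–18:05: 02:35–02:40, 02:55–10:30, 11:10–16:55, 17:50–18:05.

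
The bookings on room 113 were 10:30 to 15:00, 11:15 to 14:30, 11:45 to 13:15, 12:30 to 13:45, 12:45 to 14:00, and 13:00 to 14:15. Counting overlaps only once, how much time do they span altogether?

4 h 30 min

Merged: 10:30–15:00.
Length: 4 h 30 min.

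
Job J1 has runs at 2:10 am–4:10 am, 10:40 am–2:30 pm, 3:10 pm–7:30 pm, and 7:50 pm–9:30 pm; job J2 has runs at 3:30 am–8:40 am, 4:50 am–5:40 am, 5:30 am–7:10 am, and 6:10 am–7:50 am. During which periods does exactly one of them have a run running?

Merge the second list: 3:30 am-8:40 am.
Only in the first: 2:10 am-3:30 am, 10:40 am-2:30 pm, 3:10 pm-7:30 pm, 7:50 pm-9:30 pm.
Only in the second: 4:10 am-8:40 am.
Together these are the periods covered by exactly one.

2:10 am-3:30 am, 4:10 am-8:40 am, 10:40 am-2:30 pm, 3:10 pm-7:30 pm, 7:50 pm-9:30 pm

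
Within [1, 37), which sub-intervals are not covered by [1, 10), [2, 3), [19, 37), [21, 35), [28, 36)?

[10, 19)

After merging, the occupied span is [1, 10), [19, 37).
Gaps within [1, 37): [10, 19).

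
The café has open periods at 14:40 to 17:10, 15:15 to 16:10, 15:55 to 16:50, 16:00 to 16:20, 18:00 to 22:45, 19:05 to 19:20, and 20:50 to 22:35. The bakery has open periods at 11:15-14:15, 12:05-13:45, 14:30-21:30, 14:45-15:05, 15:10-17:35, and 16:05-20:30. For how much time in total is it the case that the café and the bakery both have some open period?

6 h

First set merges to 14:40–17:10, 18:00–22:45.
Second set merges to 11:15–14:15, 14:30–21:30.
A ∩ B = 14:40–17:10, 18:00–21:30.
Total: 2 h 30 min + 3 h 30 min = 6 h.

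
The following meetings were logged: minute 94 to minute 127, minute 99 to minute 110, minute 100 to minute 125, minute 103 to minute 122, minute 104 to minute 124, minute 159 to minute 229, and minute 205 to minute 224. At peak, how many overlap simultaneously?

5

Walk the sorted start/end points keeping a running depth.
The depth first hits 5 at minute 104.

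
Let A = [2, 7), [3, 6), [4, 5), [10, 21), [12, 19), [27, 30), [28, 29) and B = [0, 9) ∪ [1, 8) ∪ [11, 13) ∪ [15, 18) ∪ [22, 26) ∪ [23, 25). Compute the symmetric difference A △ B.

[0, 2) ∪ [7, 9) ∪ [10, 11) ∪ [13, 15) ∪ [18, 21) ∪ [22, 26) ∪ [27, 30)

A, merged: [2, 7), [10, 21), [27, 30).
B, merged: [0, 9), [11, 13), [15, 18), [22, 26).
Only in the first: [10, 11), [13, 15), [18, 21), [27, 30).
Only in the second: [0, 2), [7, 9), [22, 26).
Together these are the periods covered by exactly one.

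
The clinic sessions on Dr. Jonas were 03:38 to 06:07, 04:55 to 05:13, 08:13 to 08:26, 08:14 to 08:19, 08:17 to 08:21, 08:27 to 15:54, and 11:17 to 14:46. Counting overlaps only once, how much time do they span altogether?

Merged: 03:38–06:07, 08:13–08:26, 08:27–15:54.
Lengths: 2 h 29 min + 13 min + 7 h 27 min = 10 h 9 min.

10 h 9 min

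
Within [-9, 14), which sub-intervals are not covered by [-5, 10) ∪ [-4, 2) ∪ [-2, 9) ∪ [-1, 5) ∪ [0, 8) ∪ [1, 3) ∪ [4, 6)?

[-9, -5) ∪ [10, 14)

After merging, the occupied span is [-5, 10).
Complement within [-9, 14): [-9, -5), [10, 14).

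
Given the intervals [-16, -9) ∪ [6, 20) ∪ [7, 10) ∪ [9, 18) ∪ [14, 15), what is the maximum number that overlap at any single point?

3

Sweep endpoints in order; track running count of active intervals.
Peak of 3 reached at 9.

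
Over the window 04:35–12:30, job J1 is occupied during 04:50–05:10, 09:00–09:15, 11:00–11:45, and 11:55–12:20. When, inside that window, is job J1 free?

04:35–04:50, 05:10–09:00, 09:15–11:00, 11:45–11:55, 12:20–12:30

The merged coverage is 04:50–05:10, 09:00–09:15, 11:00–11:45, 11:55–12:20.
Gaps within 04:35–12:30: 04:35–04:50, 05:10–09:00, 09:15–11:00, 11:45–11:55, 12:20–12:30.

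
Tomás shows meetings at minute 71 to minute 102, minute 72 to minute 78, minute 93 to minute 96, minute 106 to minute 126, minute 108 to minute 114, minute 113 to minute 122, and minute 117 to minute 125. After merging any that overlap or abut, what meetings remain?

minute 71 to minute 102, minute 106 to minute 126

minute 72 to minute 78 overlaps/touches minute 71 to minute 102 → extend to minute 71 to minute 102.
minute 93 to minute 96 overlaps/touches minute 71 to minute 102 → extend to minute 71 to minute 102.
minute 106 to minute 126 is disjoint → start new block.
minute 108 to minute 114 overlaps/touches minute 106 to minute 126 → extend to minute 106 to minute 126.
minute 113 to minute 122 overlaps/touches minute 106 to minute 126 → extend to minute 106 to minute 126.
minute 117 to minute 125 overlaps/touches minute 106 to minute 126 → extend to minute 106 to minute 126.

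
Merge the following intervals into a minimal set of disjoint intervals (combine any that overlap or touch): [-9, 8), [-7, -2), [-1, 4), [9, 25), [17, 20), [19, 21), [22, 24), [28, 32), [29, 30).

[-7, -2) overlaps/touches [-9, 8) → extend to [-9, 8).
[-1, 4) overlaps/touches [-9, 8) → extend to [-9, 8).
[9, 25) is disjoint → start new block.
[17, 20) overlaps/touches [9, 25) → extend to [9, 25).
[19, 21) overlaps/touches [9, 25) → extend to [9, 25).
[22, 24) overlaps/touches [9, 25) → extend to [9, 25).
[28, 32) is disjoint → start new block.
[29, 30) overlaps/touches [28, 32) → extend to [28, 32).

[-9, 8) ∪ [9, 25) ∪ [28, 32)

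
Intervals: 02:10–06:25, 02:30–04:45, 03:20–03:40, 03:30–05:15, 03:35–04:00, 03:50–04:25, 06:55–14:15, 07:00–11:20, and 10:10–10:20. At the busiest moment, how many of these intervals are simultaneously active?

5

At 03:35, 5 of the intervals are simultaneously active.
No point has more.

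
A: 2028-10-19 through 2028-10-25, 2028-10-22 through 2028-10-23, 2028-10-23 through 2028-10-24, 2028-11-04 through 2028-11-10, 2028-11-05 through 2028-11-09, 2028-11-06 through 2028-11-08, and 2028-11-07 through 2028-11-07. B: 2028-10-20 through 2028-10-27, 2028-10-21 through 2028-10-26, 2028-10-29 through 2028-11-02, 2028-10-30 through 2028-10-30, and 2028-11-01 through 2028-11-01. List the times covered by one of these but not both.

2028-10-19 through 2028-10-19, 2028-10-26 through 2028-10-27, 2028-10-29 through 2028-11-02, 2028-11-04 through 2028-11-10

First set merges to 2028-10-19 through 2028-10-25, 2028-11-04 through 2028-11-10.
Second set merges to 2028-10-20 through 2028-10-27, 2028-10-29 through 2028-11-02.
Only in the first: 2028-10-19 through 2028-10-19, 2028-11-04 through 2028-11-10.
Only in the second: 2028-10-26 through 2028-10-27, 2028-10-29 through 2028-11-02.
Together these are the periods covered by exactly one.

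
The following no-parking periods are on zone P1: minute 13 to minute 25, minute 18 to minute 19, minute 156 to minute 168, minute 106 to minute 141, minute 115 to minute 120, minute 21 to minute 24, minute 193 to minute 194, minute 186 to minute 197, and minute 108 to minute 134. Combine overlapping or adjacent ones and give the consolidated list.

minute 13 to minute 25, minute 106 to minute 141, minute 156 to minute 168, minute 186 to minute 197

Sort by start: minute 13 to minute 25, minute 18 to minute 19, minute 21 to minute 24, minute 106 to minute 141, minute 108 to minute 134, minute 115 to minute 120, minute 156 to minute 168, minute 186 to minute 197, minute 193 to minute 194.
minute 18 to minute 19 overlaps/touches minute 13 to minute 25 → extend to minute 13 to minute 25.
minute 21 to minute 24 overlaps/touches minute 13 to minute 25 → extend to minute 13 to minute 25.
minute 106 to minute 141 is disjoint → start new block.
minute 108 to minute 134 overlaps/touches minute 106 to minute 141 → extend to minute 106 to minute 141.
minute 115 to minute 120 overlaps/touches minute 106 to minute 141 → extend to minute 106 to minute 141.
minute 156 to minute 168 is disjoint → start new block.
minute 186 to minute 197 is disjoint → start new block.
minute 193 to minute 194 overlaps/touches minute 186 to minute 197 → extend to minute 186 to minute 197.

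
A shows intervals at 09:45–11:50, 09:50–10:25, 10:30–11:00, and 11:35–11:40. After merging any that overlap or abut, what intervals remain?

09:45-11:50

09:50-10:25 overlaps/touches 09:45-11:50 → extend to 09:45-11:50.
10:30-11:00 overlaps/touches 09:45-11:50 → extend to 09:45-11:50.
11:35-11:40 overlaps/touches 09:45-11:50 → extend to 09:45-11:50.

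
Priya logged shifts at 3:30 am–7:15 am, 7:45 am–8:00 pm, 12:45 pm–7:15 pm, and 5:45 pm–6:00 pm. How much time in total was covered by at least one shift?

Merged: 3:30 am–7:15 am, 7:45 am–8:00 pm.
Lengths: 3 h 45 min + 12 h 15 min = 16 h.

16 h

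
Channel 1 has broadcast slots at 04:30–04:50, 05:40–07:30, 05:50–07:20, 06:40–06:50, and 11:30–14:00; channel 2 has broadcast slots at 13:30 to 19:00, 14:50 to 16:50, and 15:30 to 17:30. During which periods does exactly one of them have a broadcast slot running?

First set merges to 04:30-04:50, 05:40-07:30, 11:30-14:00.
Second set merges to 13:30-19:00.
Only in the first: 04:30-04:50, 05:40-07:30, 11:30-13:30.
Only in the second: 14:00-19:00.
Together these are the periods covered by exactly one.

04:30-04:50, 05:40-07:30, 11:30-13:30, 14:00-19:00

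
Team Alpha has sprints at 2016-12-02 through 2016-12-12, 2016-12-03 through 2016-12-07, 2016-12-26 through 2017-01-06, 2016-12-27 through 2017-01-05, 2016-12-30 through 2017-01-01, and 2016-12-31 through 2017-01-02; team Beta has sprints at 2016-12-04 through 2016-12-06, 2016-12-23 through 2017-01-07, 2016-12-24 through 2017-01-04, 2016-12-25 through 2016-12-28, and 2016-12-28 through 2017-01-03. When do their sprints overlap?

Merge the first list: 2016-12-02 through 2016-12-12, 2016-12-26 through 2017-01-06.
Merge the second list: 2016-12-04 through 2016-12-06, 2016-12-23 through 2017-01-07.
2016-12-02 through 2016-12-12 overlaps B on 2016-12-04 through 2016-12-06.
2016-12-26 through 2017-01-06 overlaps B on 2016-12-26 through 2017-01-06.

2016-12-04 through 2016-12-06, 2016-12-26 through 2017-01-06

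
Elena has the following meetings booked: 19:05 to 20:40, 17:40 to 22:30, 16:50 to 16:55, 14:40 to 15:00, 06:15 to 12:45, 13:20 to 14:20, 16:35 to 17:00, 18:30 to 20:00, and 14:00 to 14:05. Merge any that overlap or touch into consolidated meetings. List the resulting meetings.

Sort by start: 06:15–12:45, 13:20–14:20, 14:00–14:05, 14:40–15:00, 16:35–17:00, 16:50–16:55, 17:40–22:30, 18:30–20:00, 19:05–20:40.
13:20–14:20 is disjoint → start new block.
14:00–14:05 overlaps/touches 13:20–14:20 → extend to 13:20–14:20.
14:40–15:00 is disjoint → start new block.
16:35–17:00 is disjoint → start new block.
16:50–16:55 overlaps/touches 16:35–17:00 → extend to 16:35–17:00.
17:40–22:30 is disjoint → start new block.
18:30–20:00 overlaps/touches 17:40–22:30 → extend to 17:40–22:30.
19:05–20:40 overlaps/touches 17:40–22:30 → extend to 17:40–22:30.

06:15–12:45, 13:20–14:20, 14:40–15:00, 16:35–17:00, 17:40–22:30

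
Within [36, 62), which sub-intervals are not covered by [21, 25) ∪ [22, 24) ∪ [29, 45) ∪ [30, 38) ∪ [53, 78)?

After merging, the occupied span is [21, 25), [29, 45), [53, 78).
Gaps within [36, 62): [45, 53).

[45, 53)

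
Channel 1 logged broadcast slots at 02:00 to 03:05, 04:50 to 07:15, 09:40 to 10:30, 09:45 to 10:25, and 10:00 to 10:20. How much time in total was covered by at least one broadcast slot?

Merged: 02:00–03:05, 04:50–07:15, 09:40–10:30.
Lengths: 1 h 5 min + 2 h 25 min + 50 min = 4 h 20 min.

4 h 20 min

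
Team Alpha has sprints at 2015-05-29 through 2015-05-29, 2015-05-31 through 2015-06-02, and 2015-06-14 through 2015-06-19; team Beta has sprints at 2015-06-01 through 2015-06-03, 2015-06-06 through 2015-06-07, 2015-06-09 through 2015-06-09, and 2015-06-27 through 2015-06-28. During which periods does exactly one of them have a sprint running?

A \ B = 2015-05-29 through 2015-05-29, 2015-05-31 through 2015-05-31, 2015-06-14 through 2015-06-19.
B \ A = 2015-06-03 through 2015-06-03, 2015-06-06 through 2015-06-07, 2015-06-09 through 2015-06-09, 2015-06-27 through 2015-06-28.
Union of the two gives the symmetric difference.

2015-05-29 through 2015-05-29, 2015-05-31 through 2015-05-31, 2015-06-03 through 2015-06-03, 2015-06-06 through 2015-06-07, 2015-06-09 through 2015-06-09, 2015-06-14 through 2015-06-19, 2015-06-27 through 2015-06-28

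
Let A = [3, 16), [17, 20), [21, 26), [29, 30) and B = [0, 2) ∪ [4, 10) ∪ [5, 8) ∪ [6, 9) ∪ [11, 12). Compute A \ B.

Merge the second list: [0, 2), [4, 10), [11, 12).
[3, 16) with B removed leaves [3, 4), [10, 11), [12, 16).
[17, 20) is untouched.
[21, 26) is untouched.
[29, 30) is untouched.

[3, 4) ∪ [10, 11) ∪ [12, 16) ∪ [17, 20) ∪ [21, 26) ∪ [29, 30)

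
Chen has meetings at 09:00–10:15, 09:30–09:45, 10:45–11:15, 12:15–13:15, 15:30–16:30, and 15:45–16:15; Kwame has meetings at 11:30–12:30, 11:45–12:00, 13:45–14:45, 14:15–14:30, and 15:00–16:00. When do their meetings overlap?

12:15–12:30, 15:30–16:00

A, merged: 09:00–10:15, 10:45–11:15, 12:15–13:15, 15:30–16:30.
B, merged: 11:30–12:30, 13:45–14:45, 15:00–16:00.
09:00–10:15: no overlap with the second set.
10:45–11:15: no overlap with the second set.
12:15–13:15 meets the second set on 12:15–12:30.
15:30–16:30 meets the second set on 15:30–16:00.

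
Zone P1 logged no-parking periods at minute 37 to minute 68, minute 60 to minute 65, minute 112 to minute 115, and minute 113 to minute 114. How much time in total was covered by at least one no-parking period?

34 minutes

Merged: minute 37 to minute 68, minute 112 to minute 115.
Lengths: 31 minutes + 3 minutes = 34 minutes.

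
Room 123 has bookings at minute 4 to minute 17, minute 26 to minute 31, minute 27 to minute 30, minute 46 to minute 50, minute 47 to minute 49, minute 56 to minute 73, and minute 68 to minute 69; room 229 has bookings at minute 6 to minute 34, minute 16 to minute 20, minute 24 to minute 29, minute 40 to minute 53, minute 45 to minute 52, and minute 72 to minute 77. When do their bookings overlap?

A, merged: minute 4 to minute 17, minute 26 to minute 31, minute 46 to minute 50, minute 56 to minute 73.
B, merged: minute 6 to minute 34, minute 40 to minute 53, minute 72 to minute 77.
minute 4 to minute 17 overlaps B on minute 6 to minute 17.
minute 26 to minute 31 overlaps B on minute 26 to minute 31.
minute 46 to minute 50 overlaps B on minute 46 to minute 50.
minute 56 to minute 73 overlaps B on minute 72 to minute 73.

minute 6 to minute 17, minute 26 to minute 31, minute 46 to minute 50, minute 72 to minute 73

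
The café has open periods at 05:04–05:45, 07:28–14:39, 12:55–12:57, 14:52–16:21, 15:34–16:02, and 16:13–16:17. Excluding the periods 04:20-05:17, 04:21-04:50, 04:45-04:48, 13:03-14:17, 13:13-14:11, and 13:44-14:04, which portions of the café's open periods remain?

05:17–05:45, 07:28–13:03, 14:17–14:39, 14:52–16:21

A, merged: 05:04–05:45, 07:28–14:39, 14:52–16:21.
B, merged: 04:20–05:17, 13:03–14:17.
05:04–05:45 minus B → 05:17–05:45.
07:28–14:39 minus B → 07:28–13:03, 14:17–14:39.
14:52–16:21: no B overlap → unchanged.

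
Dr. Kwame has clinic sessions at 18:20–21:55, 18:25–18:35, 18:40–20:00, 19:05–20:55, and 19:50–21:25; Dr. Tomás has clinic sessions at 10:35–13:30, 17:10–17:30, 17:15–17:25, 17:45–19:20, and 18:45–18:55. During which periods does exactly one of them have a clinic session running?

10:35–13:30, 17:10–17:30, 17:45–18:20, 19:20–21:55

Merge the first list: 18:20–21:55.
Merge the second list: 10:35–13:30, 17:10–17:30, 17:45–19:20.
A \ B = 19:20–21:55.
B \ A = 10:35–13:30, 17:10–17:30, 17:45–18:20.
Union of the two gives the symmetric difference.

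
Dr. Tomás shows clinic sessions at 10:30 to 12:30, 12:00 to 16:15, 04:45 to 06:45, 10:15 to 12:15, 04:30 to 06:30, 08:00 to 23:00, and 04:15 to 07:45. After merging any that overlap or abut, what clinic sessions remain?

Sort by start: 04:15–07:45, 04:30–06:30, 04:45–06:45, 08:00–23:00, 10:15–12:15, 10:30–12:30, 12:00–16:15.
04:30–06:30 overlaps/touches 04:15–07:45 → extend to 04:15–07:45.
04:45–06:45 overlaps/touches 04:15–07:45 → extend to 04:15–07:45.
08:00–23:00 is disjoint → start new block.
10:15–12:15 overlaps/touches 08:00–23:00 → extend to 08:00–23:00.
10:30–12:30 overlaps/touches 08:00–23:00 → extend to 08:00–23:00.
12:00–16:15 overlaps/touches 08:00–23:00 → extend to 08:00–23:00.

04:15–07:45, 08:00–23:00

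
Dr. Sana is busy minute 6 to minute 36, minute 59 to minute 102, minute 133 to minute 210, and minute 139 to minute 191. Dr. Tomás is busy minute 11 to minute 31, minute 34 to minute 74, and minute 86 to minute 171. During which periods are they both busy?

minute 11 to minute 31, minute 34 to minute 36, minute 59 to minute 74, minute 86 to minute 102, minute 133 to minute 171

First set merges to minute 6 to minute 36, minute 59 to minute 102, minute 133 to minute 210.
minute 6 to minute 36 overlaps B on minute 11 to minute 31, minute 34 to minute 36.
minute 59 to minute 102 overlaps B on minute 59 to minute 74, minute 86 to minute 102.
minute 133 to minute 210 overlaps B on minute 133 to minute 171.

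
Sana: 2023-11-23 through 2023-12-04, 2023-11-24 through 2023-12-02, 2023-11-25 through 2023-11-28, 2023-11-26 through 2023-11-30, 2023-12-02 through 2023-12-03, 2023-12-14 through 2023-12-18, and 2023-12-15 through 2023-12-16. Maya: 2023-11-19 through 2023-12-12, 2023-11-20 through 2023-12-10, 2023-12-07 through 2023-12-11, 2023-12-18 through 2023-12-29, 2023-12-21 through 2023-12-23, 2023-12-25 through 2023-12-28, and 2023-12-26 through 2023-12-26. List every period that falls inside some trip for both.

Merge the first list: 2023-11-23 through 2023-12-04, 2023-12-14 through 2023-12-18.
Merge the second list: 2023-11-19 through 2023-12-12, 2023-12-18 through 2023-12-29.
2023-11-23 through 2023-12-04 ∩ B → 2023-11-23 through 2023-12-04.
2023-12-14 through 2023-12-18 ∩ B → 2023-12-18 through 2023-12-18.

2023-11-23 through 2023-12-04, 2023-12-18 through 2023-12-18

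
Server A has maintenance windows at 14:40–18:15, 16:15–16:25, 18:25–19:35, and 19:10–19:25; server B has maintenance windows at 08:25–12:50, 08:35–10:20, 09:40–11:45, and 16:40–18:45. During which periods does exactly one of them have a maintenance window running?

08:25-12:50, 14:40-16:40, 18:15-18:25, 18:45-19:35

Merge the first list: 14:40-18:15, 18:25-19:35.
Merge the second list: 08:25-12:50, 16:40-18:45.
A \ B = 14:40-16:40, 18:45-19:35.
B \ A = 08:25-12:50, 18:15-18:25.
Union of the two gives the symmetric difference.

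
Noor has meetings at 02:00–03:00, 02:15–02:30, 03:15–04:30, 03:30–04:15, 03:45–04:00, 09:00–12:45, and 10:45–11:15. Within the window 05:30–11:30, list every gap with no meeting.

Covered (merged): 02:00–03:00, 03:15–04:30, 09:00–12:45.
Complement within 05:30–11:30: 05:30–09:00.

05:30–09:00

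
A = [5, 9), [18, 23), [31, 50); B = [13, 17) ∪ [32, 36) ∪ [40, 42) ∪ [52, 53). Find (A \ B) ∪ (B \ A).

A but not B: [5, 9), [18, 23), [31, 32), [36, 40), [42, 50).
B but not A: [13, 17), [52, 53).
Combining gives A △ B.

[5, 9) ∪ [13, 17) ∪ [18, 23) ∪ [31, 32) ∪ [36, 40) ∪ [42, 50) ∪ [52, 53)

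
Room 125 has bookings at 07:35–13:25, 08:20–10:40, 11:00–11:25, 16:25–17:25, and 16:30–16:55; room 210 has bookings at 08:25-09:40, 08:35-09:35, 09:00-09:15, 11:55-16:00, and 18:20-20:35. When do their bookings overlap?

Merge the first list: 07:35–13:25, 16:25–17:25.
Merge the second list: 08:25–09:40, 11:55–16:00, 18:20–20:35.
07:35–13:25 overlaps B on 08:25–09:40, 11:55–13:25.
16:25–17:25 falls entirely outside B.

08:25–09:40, 11:55–13:25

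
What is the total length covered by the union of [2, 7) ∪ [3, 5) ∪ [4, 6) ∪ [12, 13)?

6

Merged: [2, 7), [12, 13).
Lengths: 5 + 1 = 6.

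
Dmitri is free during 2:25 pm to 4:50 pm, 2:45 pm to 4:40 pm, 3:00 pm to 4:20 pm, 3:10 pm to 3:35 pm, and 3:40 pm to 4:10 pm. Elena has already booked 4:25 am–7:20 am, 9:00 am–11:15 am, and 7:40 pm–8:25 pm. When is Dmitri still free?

2:25 pm–4:50 pm

A, merged: 2:25 pm–4:50 pm.
2:25 pm–4:50 pm: no B overlap → unchanged.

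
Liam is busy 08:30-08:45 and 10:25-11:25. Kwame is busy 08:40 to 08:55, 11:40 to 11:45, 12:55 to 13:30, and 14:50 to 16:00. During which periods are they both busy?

08:30–08:45 overlaps B on 08:40–08:45.
10:25–11:25 falls entirely outside B.

08:40–08:45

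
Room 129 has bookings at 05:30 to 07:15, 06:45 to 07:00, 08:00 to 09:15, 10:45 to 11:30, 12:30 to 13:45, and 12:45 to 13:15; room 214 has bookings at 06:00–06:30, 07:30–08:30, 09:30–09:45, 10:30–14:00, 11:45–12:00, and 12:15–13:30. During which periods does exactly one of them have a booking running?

A, merged: 05:30–07:15, 08:00–09:15, 10:45–11:30, 12:30–13:45.
B, merged: 06:00–06:30, 07:30–08:30, 09:30–09:45, 10:30–14:00.
A but not B: 05:30–06:00, 06:30–07:15, 08:30–09:15.
B but not A: 07:30–08:00, 09:30–09:45, 10:30–10:45, 11:30–12:30, 13:45–14:00.
Combining gives A △ B.

05:30–06:00, 06:30–07:15, 07:30–08:00, 08:30–09:15, 09:30–09:45, 10:30–10:45, 11:30–12:30, 13:45–14:00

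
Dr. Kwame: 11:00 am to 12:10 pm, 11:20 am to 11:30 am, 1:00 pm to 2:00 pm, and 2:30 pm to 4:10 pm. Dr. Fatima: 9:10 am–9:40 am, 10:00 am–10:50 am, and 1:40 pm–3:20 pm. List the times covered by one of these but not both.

First set merges to 11:00 am–12:10 pm, 1:00 pm–2:00 pm, 2:30 pm–4:10 pm.
Only in the first: 11:00 am–12:10 pm, 1:00 pm–1:40 pm, 3:20 pm–4:10 pm.
Only in the second: 9:10 am–9:40 am, 10:00 am–10:50 am, 2:00 pm–2:30 pm.
Together these are the periods covered by exactly one.

9:10 am–9:40 am, 10:00 am–10:50 am, 11:00 am–12:10 pm, 1:00 pm–1:40 pm, 2:00 pm–2:30 pm, 3:20 pm–4:10 pm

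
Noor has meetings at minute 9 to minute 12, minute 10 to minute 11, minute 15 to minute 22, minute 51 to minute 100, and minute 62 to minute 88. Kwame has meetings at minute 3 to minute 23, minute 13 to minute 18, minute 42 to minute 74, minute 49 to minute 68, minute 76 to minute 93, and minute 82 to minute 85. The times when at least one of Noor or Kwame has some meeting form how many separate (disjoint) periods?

2

First set merges to minute 9 to minute 12, minute 15 to minute 22, minute 51 to minute 100.
Second set merges to minute 3 to minute 23, minute 42 to minute 74, minute 76 to minute 93.
A ∪ B = minute 3 to minute 23, minute 42 to minute 100.
That is 2 disjoint pieces.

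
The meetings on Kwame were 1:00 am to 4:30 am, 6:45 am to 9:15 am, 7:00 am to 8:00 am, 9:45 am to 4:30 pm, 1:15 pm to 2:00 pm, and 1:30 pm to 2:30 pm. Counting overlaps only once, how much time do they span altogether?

12 h 45 min

Merged: 1:00 am–4:30 am, 6:45 am–9:15 am, 9:45 am–4:30 pm.
Lengths: 3 h 30 min + 2 h 30 min + 6 h 45 min = 12 h 45 min.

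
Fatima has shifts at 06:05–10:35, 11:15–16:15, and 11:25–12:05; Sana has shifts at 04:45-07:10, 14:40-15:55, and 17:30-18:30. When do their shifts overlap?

Merge the first list: 06:05-10:35, 11:15-16:15.
06:05-10:35 overlaps B on 06:05-07:10.
11:15-16:15 overlaps B on 14:40-15:55.

06:05-07:10, 14:40-15:55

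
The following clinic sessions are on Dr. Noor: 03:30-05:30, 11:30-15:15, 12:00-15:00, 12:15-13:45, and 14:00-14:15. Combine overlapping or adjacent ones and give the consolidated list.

11:30-15:15 is disjoint → start new block.
12:00-15:00 overlaps/touches 11:30-15:15 → extend to 11:30-15:15.
12:15-13:45 overlaps/touches 11:30-15:15 → extend to 11:30-15:15.
14:00-14:15 overlaps/touches 11:30-15:15 → extend to 11:30-15:15.

03:30-05:30, 11:30-15:15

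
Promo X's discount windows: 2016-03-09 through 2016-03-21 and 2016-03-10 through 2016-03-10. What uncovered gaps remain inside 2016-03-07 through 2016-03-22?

2016-03-07 through 2016-03-08, 2016-03-22 through 2016-03-22

After merging, the occupied span is 2016-03-09 through 2016-03-21.
Gaps within 2016-03-07 through 2016-03-22: 2016-03-07 through 2016-03-08, 2016-03-22 through 2016-03-22.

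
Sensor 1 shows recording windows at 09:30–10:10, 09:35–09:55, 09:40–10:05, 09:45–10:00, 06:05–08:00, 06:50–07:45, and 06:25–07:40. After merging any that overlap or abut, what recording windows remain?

Sort by start: 06:05–08:00, 06:25–07:40, 06:50–07:45, 09:30–10:10, 09:35–09:55, 09:40–10:05, 09:45–10:00.
06:25–07:40 overlaps/touches 06:05–08:00 → extend to 06:05–08:00.
06:50–07:45 overlaps/touches 06:05–08:00 → extend to 06:05–08:00.
09:30–10:10 is disjoint → start new block.
09:35–09:55 overlaps/touches 09:30–10:10 → extend to 09:30–10:10.
09:40–10:05 overlaps/touches 09:30–10:10 → extend to 09:30–10:10.
09:45–10:00 overlaps/touches 09:30–10:10 → extend to 09:30–10:10.

06:05–08:00, 09:30–10:10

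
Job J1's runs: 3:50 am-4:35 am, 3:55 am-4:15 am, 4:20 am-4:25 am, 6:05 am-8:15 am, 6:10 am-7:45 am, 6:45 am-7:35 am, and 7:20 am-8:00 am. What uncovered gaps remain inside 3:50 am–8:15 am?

The merged coverage is 3:50 am–4:35 am, 6:05 am–8:15 am.
Complement within 3:50 am–8:15 am: 4:35 am–6:05 am.

4:35 am–6:05 am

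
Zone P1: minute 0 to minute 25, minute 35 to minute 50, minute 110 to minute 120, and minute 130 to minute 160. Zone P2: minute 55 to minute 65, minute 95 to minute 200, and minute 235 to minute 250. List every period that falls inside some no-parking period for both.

minute 0 to minute 25 falls entirely outside B.
minute 35 to minute 50 falls entirely outside B.
minute 110 to minute 120 overlaps B on minute 110 to minute 120.
minute 130 to minute 160 overlaps B on minute 130 to minute 160.

minute 110 to minute 120, minute 130 to minute 160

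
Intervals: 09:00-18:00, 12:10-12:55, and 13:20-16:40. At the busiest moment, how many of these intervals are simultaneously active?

At 12:10, 2 of the intervals are simultaneously active.
No point has more.

2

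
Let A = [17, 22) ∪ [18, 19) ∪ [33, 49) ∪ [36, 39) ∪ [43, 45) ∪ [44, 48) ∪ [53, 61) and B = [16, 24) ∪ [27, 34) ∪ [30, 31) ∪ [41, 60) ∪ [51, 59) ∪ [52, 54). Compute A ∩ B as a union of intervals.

[17, 22) ∪ [33, 34) ∪ [41, 49) ∪ [53, 60)

A, merged: [17, 22), [33, 49), [53, 61).
B, merged: [16, 24), [27, 34), [41, 60).
[17, 22) meets the second set on [17, 22).
[33, 49) meets the second set on [33, 34), [41, 49).
[53, 61) meets the second set on [53, 60).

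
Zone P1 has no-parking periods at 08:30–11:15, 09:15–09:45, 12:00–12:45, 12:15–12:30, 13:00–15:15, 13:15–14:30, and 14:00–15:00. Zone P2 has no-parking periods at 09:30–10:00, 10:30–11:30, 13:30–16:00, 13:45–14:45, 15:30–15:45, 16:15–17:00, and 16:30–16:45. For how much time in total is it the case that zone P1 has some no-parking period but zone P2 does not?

2 h 45 min

A, merged: 08:30-11:15, 12:00-12:45, 13:00-15:15.
B, merged: 09:30-10:00, 10:30-11:30, 13:30-16:00, 16:15-17:00.
A \ B = 08:30-09:30, 10:00-10:30, 12:00-12:45, 13:00-13:30.
Total: 1 h + 30 min + 45 min + 30 min = 2 h 45 min.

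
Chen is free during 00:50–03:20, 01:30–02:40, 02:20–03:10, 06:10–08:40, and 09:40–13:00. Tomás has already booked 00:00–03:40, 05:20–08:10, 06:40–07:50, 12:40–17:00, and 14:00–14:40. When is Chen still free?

Merge the first list: 00:50-03:20, 06:10-08:40, 09:40-13:00.
Merge the second list: 00:00-03:40, 05:20-08:10, 12:40-17:00.
00:50-03:20: fully covered by B → removed.
06:10-08:40 minus B → 08:10-08:40.
09:40-13:00 minus B → 09:40-12:40.

08:10-08:40, 09:40-12:40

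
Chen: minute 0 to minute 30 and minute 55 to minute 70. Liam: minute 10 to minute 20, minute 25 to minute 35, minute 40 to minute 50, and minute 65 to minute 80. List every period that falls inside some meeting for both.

minute 0 to minute 30 ∩ B → minute 10 to minute 20, minute 25 to minute 30.
minute 55 to minute 70 ∩ B → minute 65 to minute 70.

minute 10 to minute 20, minute 25 to minute 30, minute 65 to minute 70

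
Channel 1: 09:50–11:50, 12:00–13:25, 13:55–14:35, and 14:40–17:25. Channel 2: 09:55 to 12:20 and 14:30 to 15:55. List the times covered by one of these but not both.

A but not B: 09:50-09:55, 12:20-13:25, 13:55-14:30, 15:55-17:25.
B but not A: 11:50-12:00, 14:35-14:40.
Combining gives A △ B.

09:50-09:55, 11:50-12:00, 12:20-13:25, 13:55-14:30, 14:35-14:40, 15:55-17:25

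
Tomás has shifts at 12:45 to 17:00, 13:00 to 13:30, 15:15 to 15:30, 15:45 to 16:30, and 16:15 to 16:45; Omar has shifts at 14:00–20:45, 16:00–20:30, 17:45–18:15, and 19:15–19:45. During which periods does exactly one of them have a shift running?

Merge the first list: 12:45-17:00.
Merge the second list: 14:00-20:45.
A \ B = 12:45-14:00.
B \ A = 17:00-20:45.
Union of the two gives the symmetric difference.

12:45-14:00, 17:00-20:45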